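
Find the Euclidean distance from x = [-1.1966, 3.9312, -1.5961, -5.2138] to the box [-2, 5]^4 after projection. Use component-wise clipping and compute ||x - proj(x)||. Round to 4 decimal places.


Project each component onto [-2, 5].
clip(-1.1966) = -1.1966, clip(3.9312) = 3.9312, clip(-1.5961) = -1.5961, clip(-5.2138) = -2.0
Projection = [-1.1966, 3.9312, -1.5961, -2.0]
Squared diffs: [0.0, 0.0, 0.0, 10.3285]
Distance = sqrt(10.3285) = 3.2138


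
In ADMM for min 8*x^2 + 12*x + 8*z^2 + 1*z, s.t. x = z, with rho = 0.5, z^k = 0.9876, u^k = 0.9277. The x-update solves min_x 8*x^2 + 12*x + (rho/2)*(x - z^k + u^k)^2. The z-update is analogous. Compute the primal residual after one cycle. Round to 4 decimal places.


ADMM iteration with rho = 0.5, z^k = 0.9876, u^k = 0.9277
Step 1: x-update.
Minimize 8*x^2 + 12*x + (0.5/2)*(x - 0.9876 + 0.9277)^2
FOC: (2*8 + 0.5)*x = -12 + 0.5*(0.9876 - 0.9277)
x^{k+1} = -0.7255
Step 2: z-update.
Minimize 8*z^2 + 1*z + (0.5/2)*(-0.7255 - z + 0.9277)^2
FOC: (2*8 + 0.5)*z = -1 + 0.5*(-0.7255 + 0.9277)
z^{k+1} = -0.0545
Step 3: u-update.
u^{k+1} = 0.9277 - 0.7255 + 0.0545 = 0.2567
Step 4: Primal residual = |-0.7255 + 0.0545| = 0.671


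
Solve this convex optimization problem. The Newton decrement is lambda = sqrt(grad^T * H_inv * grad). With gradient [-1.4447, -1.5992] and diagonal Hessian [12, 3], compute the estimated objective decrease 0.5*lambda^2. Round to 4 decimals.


Step 1: H is diagonal, so H^(-1) * g = [-0.1204, -0.5331].
Step 2: g^T H^(-1) g = sum_i g_i^2 / H_ii
  = (-1.4447)^2/12 + (-1.5992)^2/3
  = 0.1739 + 0.8525 = 1.0264
Step 3: Objective decrease = 0.5 * g^T H^(-1) g = 0.5132


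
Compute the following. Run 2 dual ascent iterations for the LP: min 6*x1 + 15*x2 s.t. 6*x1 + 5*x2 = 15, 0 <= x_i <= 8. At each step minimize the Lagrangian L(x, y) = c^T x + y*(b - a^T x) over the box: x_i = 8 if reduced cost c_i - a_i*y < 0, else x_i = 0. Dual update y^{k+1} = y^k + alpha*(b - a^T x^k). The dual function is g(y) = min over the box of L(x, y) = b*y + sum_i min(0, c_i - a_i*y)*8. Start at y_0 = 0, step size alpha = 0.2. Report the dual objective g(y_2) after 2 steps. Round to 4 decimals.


Dual ascent for LP: min 6*x1 + 15*x2, 6*x1 + 5*x2 = 15, 0 <= x_i <= 8
Step 1: y^k = 0.0, reduced costs: (6.0, 15.0)
  x^k = (0.0, 0.0), subgradient = b - a^T x = 15.0
  y^{k+1} = 0.0 + 0.2*15.0 = 3.0
Step 2: y^k = 3.0, reduced costs: (-12.0, 0.0)
  x^k = (8.0, 0.0), subgradient = b - a^T x = -33.0
  y^{k+1} = 3.0 + 0.2*-33.0 = -3.6
Dual objective at y_2 = -3.6: reduced costs (27.6, 33.0), box minimizer x = (0.0, 0.0)
g(y_2) = b*y + (c1 - a1*y)*x1 + (c2 - a2*y)*x2 = 15*(-3.6) + 27.6*0.0 + 33.0*0.0 = -54.0 + 0.0 + 0.0 = -54.0


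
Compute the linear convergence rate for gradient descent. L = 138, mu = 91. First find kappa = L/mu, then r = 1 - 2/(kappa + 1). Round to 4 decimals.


Step 1: Compute the condition number.
kappa = L/mu = 138/91 = 1.5165
Step 2: Compute the convergence rate.
r = 1 - 2/(kappa + 1) = 1 - 2*mu/(L + mu) = (L - mu)/(L + mu) = 47/229 = 0.2052


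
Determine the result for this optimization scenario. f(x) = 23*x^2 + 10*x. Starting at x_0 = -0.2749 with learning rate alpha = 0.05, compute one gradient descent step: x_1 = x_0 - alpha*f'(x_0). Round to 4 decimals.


We compute the gradient at x_0 and apply the update.
f'(x) = 46*x + 10
f'(-0.2749) = 46*-0.2749 + 10 = -2.6454
x_1 = -0.2749 - 0.05*-2.6454 = -0.1426


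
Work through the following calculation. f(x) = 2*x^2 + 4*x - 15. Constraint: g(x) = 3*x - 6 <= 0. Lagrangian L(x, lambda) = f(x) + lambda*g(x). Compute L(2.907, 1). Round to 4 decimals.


Step 1: Evaluate f(x).
f(2.907) = 2*2.907^2 + 4*2.907 - 15 = 13.5293
Step 2: Evaluate g(x).
g(2.907) = 3*2.907 - 6 = 2.721
Step 3: Compute Lagrangian.
L = 13.5293 + 1*2.721 = 16.2503


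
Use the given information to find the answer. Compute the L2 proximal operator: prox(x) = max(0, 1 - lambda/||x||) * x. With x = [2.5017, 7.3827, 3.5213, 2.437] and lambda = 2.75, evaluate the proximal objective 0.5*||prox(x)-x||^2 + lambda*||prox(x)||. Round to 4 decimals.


Step 1: Compute ||x||.
||x|| = 8.8939
Step 2: Compute scaling factor.
scale = max(0, 1 - 2.75/8.8939) = 0.6908
Step 3: prox(x) = [1.7282, 5.1, 2.4325, 1.6835]
||prox(x)|| = 6.1439
Step 4: Proximal objective.
0.5*||prox-x||^2 = 3.7813
lambda*||prox|| = 16.8957
Total = 20.6769


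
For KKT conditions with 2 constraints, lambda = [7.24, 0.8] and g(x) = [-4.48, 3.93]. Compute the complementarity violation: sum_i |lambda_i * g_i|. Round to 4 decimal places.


KKT complementary slackness check:
lambda_1 * g_1 = 7.24 * -4.48 = -32.4352
lambda_2 * g_2 = 0.8 * 3.93 = 3.144
Total violation = 32.4352 + 3.144 = 35.5792


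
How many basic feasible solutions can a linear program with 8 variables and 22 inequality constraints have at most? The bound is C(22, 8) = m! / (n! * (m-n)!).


Each vertex corresponds to some choice of n active constraints out of m, so the number of vertices is at most C(m, n) = m! / (n!(m-n)!).
m = 22, n = 8
Numerator: 22 * 21 * 20 * 19 * 18 * 17 * 16 * 15
Denominator: 8! = 40320
C(22, 8) = 319770


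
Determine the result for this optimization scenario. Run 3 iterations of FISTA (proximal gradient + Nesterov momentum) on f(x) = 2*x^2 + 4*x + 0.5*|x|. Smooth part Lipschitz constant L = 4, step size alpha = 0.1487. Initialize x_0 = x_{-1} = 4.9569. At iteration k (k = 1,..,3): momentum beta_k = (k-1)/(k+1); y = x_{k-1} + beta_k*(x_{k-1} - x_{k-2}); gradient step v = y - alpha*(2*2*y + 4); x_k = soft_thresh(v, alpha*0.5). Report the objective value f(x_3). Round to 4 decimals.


FISTA on f(x) = 2*x^2 + 4*x + 0.5*|x|
L = 4, alpha = 0.1487
Iteration 1: beta = 0.0, y = 4.9569 + 0.0*(4.9569 - 4.9569) = 4.9569
  grad(y) = 23.8276, v = y - alpha*grad = 1.4137
  prox(v) = soft_thresh(1.4137, 0.0744) = 1.3394
Iteration 2: beta = 0.3333, y = 1.3394 + 0.3333*(1.3394 - 4.9569) = 0.1335
  grad(y) = 4.5342, v = y - alpha*grad = -0.5407
  prox(v) = soft_thresh(-0.5407, 0.0744) = -0.4663
Iteration 3: beta = 0.5, y = -0.4663 + 0.5*(-0.4663 - 1.3394) = -1.3692
  grad(y) = -1.4768, v = y - alpha*grad = -1.1496
  prox(v) = soft_thresh(-1.1496, 0.0744) = -1.0752
f(x_3) = 2*(-1.0752)^2 + 4*(-1.0752) + 0.5*|-1.0752| = -1.4511


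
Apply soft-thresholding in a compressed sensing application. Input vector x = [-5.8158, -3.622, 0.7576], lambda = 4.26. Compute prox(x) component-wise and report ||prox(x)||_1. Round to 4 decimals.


Soft-thresholding with lambda = 4.26:
prox(-5.8158) = sign(-5.8158)*max(|-5.8158| - 4.26, 0) = -1.5558
prox(-3.622) = sign(-3.622)*max(|-3.622| - 4.26, 0) = 0.0
prox(0.7576) = sign(0.7576)*max(|0.7576| - 4.26, 0) = 0.0
prox(x) = [-1.5558, 0.0, 0.0]
||prox(x)||_1 = 1.5558 + 0.0 + 0.0 = 1.5558


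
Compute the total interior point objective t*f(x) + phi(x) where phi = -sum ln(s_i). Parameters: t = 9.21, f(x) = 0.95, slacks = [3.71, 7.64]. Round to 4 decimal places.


Step 1: Compute log-barrier.
ln values: [1.311, 2.0334]
phi = -(1.311 + 2.0334) = -3.3444
Step 2: Compute augmented objective.
t*f(x) = 9.21*0.95 = 8.7495
Total = 8.7495 - 3.3444 = 5.4051


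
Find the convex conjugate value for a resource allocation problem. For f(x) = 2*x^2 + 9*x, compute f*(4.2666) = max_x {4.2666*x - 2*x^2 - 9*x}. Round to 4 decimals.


f*(y) = sup_x {y*x - a*x^2 - b*x} = sup_x {(y-b)*x - a*x^2}
FOC: (y - b) - 2a*x = 0 => x* = (y - b)/(2a)
x* = (4.2666 - 9)/(2*2) = -1.1834
f*(4.2666) = (y-b)^2/(4a) = (4.2666 - 9)^2/(4*2)
= 22.4051/8 = 2.8006


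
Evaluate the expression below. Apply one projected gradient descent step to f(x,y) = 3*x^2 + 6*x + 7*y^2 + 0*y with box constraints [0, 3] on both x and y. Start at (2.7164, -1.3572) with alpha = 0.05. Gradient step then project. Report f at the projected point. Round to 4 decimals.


Step 1: Compute gradient at (2.7164, -1.3572).
grad_x = 2*3*2.7164 + 6 = 22.2984
grad_y = 2*7*-1.3572 + 0 = -19.0008
Step 2: Gradient step.
x_raw = 2.7164 - 0.05*22.2984 = 1.6015
y_raw = -1.3572 - 0.05*-19.0008 = -0.4072
Step 3: Project onto [0, 3].
x_proj = clip(1.6015) = 1.6015
y_proj = clip(-0.4072) = 0.0
Step 4: Evaluate f.
f(1.6015, 0.0) = 17.3031


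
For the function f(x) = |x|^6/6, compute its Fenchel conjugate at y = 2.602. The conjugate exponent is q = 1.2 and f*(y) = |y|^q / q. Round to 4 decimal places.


The conjugate exponent q satisfies 1/p + 1/q = 1.
p = 6, so q = 6/(6 - 1) = 1.2
|y|^q = 2.602^1.2 = 3.1504
f*(2.602) = 3.1504 / 1.2 = 2.6254


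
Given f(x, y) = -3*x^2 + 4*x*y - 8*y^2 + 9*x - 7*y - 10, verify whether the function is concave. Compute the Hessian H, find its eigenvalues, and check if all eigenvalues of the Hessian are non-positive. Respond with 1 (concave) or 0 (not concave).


The Hessian of f(x,y) = -3*x^2 + 4*x*y - 8*y^2 + 9*x - 7*y - 10 is:
H = [[-6, 4], [4, -16]]
Trace = -6 - 16 = -22
Determinant = -6*-16 - (4)^2 = 80
Discriminant = (-22)^2 - 4*80 = 164.0
Eigenvalues: lambda_1 = -17.4031, lambda_2 = -4.5969
The function is concave.

1


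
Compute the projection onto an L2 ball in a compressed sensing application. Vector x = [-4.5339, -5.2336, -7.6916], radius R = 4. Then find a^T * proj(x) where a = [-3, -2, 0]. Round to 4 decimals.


Step 1: Compute ||x|| (intermediates to 6 decimals).
||x|| = sqrt((-4.5339)^2 + (-5.2336)^2 + (-7.6916)^2) = 10.349277
Step 2: Project.
Since ||x|| > R, scale = R/||x|| = 4/10.349277 = 0.3865, proj(x) = scale * x
proj(x) = [-1.752352, -2.022786, -2.972803]
Step 3: Dot product.
a^T * proj(x) = -3*(-1.752352) - 2*(-2.022786) + 0*(-2.972803) = 9.3026


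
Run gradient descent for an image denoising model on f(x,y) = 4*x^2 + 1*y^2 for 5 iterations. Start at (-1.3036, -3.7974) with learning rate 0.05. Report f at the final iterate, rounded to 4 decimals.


Gradient descent on f(x,y) = 4*x^2 + 1*y^2.
Starting point: (-1.3036, -3.7974), alpha = 0.05
Step 1: grad_x = 2*4*-1.3036 = -10.4288, grad_y = 2*1*-3.7974 = -7.5948
  x_1 = -1.3036 - 0.05*-10.4288 = -0.7822
  y_1 = -3.7974 - 0.05*-7.5948 = -3.4177
Step 2: grad_x = 2*4*-0.7822 = -6.2573, grad_y = 2*1*-3.4177 = -6.8353
  x_2 = -0.7822 - 0.05*-6.2573 = -0.4693
  y_2 = -3.4177 - 0.05*-6.8353 = -3.0759
Step 3: grad_x = 2*4*-0.4693 = -3.7544, grad_y = 2*1*-3.0759 = -6.1518
  x_3 = -0.4693 - 0.05*-3.7544 = -0.2816
  y_3 = -3.0759 - 0.05*-6.1518 = -2.7683
Step 4: grad_x = 2*4*-0.2816 = -2.2526, grad_y = 2*1*-2.7683 = -5.5366
  x_4 = -0.2816 - 0.05*-2.2526 = -0.1689
  y_4 = -2.7683 - 0.05*-5.5366 = -2.4915
Step 5: grad_x = 2*4*-0.1689 = -1.3516, grad_y = 2*1*-2.4915 = -4.9829
  x_5 = -0.1689 - 0.05*-1.3516 = -0.1014
  y_5 = -2.4915 - 0.05*-4.9829 = -2.2423
f(-0.1014, -2.2423) = 4*(-0.1014)^2 + 1*(-2.2423)^2 = 5.0691


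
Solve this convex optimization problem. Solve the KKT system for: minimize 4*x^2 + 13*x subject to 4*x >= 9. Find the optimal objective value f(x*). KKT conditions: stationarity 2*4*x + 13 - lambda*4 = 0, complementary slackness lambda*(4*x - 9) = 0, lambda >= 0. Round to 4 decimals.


Step 1: Try lambda = 0 (constraint inactive).
x_unc = -13/(2*4) = -1.625
Check: 4*-1.625 = -6.5 < 9 -- violated!
Step 2: Constraint must be active: 4*x = 9
x* = 9/4 = 2.25
lambda = (2*4*2.25 + 13)/4 = 7.75
Step 3: Compute optimal value.
f(x*) = 4*2.25^2 + 13*2.25 = 49.5


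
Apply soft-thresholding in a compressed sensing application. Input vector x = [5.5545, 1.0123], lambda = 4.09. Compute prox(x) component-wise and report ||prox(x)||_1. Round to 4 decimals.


Soft-thresholding with lambda = 4.09:
prox(5.5545) = sign(5.5545)*max(|5.5545| - 4.09, 0) = 1.4645
prox(1.0123) = sign(1.0123)*max(|1.0123| - 4.09, 0) = 0.0
prox(x) = [1.4645, 0.0]
||prox(x)||_1 = 1.4645 + 0.0 = 1.4645


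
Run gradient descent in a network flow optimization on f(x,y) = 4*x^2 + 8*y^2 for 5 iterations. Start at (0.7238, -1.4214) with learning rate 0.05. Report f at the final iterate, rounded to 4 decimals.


Gradient descent on f(x,y) = 4*x^2 + 8*y^2.
Starting point: (0.7238, -1.4214), alpha = 0.05
Step 1: grad_x = 2*4*0.7238 = 5.7904, grad_y = 2*8*-1.4214 = -22.7424
  x_1 = 0.7238 - 0.05*5.7904 = 0.4343
  y_1 = -1.4214 - 0.05*-22.7424 = -0.2843
Step 2: grad_x = 2*4*0.4343 = 3.4742, grad_y = 2*8*-0.2843 = -4.5485
  x_2 = 0.4343 - 0.05*3.4742 = 0.2606
  y_2 = -0.2843 - 0.05*-4.5485 = -0.0569
Step 3: grad_x = 2*4*0.2606 = 2.0845, grad_y = 2*8*-0.0569 = -0.9097
  x_3 = 0.2606 - 0.05*2.0845 = 0.1563
  y_3 = -0.0569 - 0.05*-0.9097 = -0.0114
Step 4: grad_x = 2*4*0.1563 = 1.2507, grad_y = 2*8*-0.0114 = -0.1819
  x_4 = 0.1563 - 0.05*1.2507 = 0.0938
  y_4 = -0.0114 - 0.05*-0.1819 = -0.0023
Step 5: grad_x = 2*4*0.0938 = 0.7504, grad_y = 2*8*-0.0023 = -0.0364
  x_5 = 0.0938 - 0.05*0.7504 = 0.0563
  y_5 = -0.0023 - 0.05*-0.0364 = -0.0005
f(0.0563, -0.0005) = 4*0.0563^2 + 8*(-0.0005)^2 = 0.0127


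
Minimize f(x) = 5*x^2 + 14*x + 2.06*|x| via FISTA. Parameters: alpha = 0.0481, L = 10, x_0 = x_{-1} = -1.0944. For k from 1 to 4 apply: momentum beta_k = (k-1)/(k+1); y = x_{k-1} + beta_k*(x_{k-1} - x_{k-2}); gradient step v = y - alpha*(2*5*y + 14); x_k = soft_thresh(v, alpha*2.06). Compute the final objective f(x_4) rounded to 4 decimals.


FISTA on f(x) = 5*x^2 + 14*x + 2.06*|x|
L = 10, alpha = 0.0481
Iteration 1: beta = 0.0, y = -1.0944 + 0.0*(-1.0944 + 1.0944) = -1.0944
  grad(y) = 3.056, v = y - alpha*grad = -1.2414
  prox(v) = soft_thresh(-1.2414, 0.0991) = -1.1423
Iteration 2: beta = 0.3333, y = -1.1423 + 0.3333*(-1.1423 + 1.0944) = -1.1583
  grad(y) = 2.4172, v = y - alpha*grad = -1.2745
  prox(v) = soft_thresh(-1.2745, 0.0991) = -1.1755
Iteration 3: beta = 0.5, y = -1.1755 + 0.5*(-1.1755 + 1.1423) = -1.192
  grad(y) = 2.0796, v = y - alpha*grad = -1.2921
  prox(v) = soft_thresh(-1.2921, 0.0991) = -1.193
Iteration 4: beta = 0.6, y = -1.193 + 0.6*(-1.193 + 1.1755) = -1.2035
  grad(y) = 1.9651, v = y - alpha*grad = -1.298
  prox(v) = soft_thresh(-1.298, 0.0991) = -1.1989
f(x_4) = 5*(-1.1989)^2 + 14*(-1.1989) + 2.06*|-1.1989| = -7.1281


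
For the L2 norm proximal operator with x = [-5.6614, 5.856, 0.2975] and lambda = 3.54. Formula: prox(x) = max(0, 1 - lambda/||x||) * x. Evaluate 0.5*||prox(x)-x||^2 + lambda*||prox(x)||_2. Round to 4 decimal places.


Step 1: Compute ||x||.
||x|| = 8.1506
Step 2: Compute scaling factor.
scale = max(0, 1 - 3.54/8.1506) = 0.5657
Step 3: prox(x) = [-3.2025, 3.3126, 0.1683]
||prox(x)|| = 4.6106
Step 4: Proximal objective.
0.5*||prox-x||^2 = 6.2658
lambda*||prox|| = 16.3215
Total = 22.5874


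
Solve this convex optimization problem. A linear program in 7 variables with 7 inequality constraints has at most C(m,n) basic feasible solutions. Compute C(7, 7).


Each vertex corresponds to some choice of n active constraints out of m, so the number of vertices is at most C(m, n) = m! / (n!(m-n)!).
m = 7, n = 7
Numerator: 7 * 6 * 5 * 4 * 3 * 2 * 1
Denominator: 7! = 5040
C(7, 7) = 1


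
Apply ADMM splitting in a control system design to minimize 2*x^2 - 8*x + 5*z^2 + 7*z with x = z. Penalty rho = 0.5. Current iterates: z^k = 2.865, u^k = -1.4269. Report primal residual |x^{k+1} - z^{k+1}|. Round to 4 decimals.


ADMM iteration with rho = 0.5, z^k = 2.865, u^k = -1.4269
Step 1: x-update.
Minimize 2*x^2 - 8*x + (0.5/2)*(x - 2.865 - 1.4269)^2
FOC: (2*2 + 0.5)*x = 8 + 0.5*(2.865 + 1.4269)
x^{k+1} = 2.2547
Step 2: z-update.
Minimize 5*z^2 + 7*z + (0.5/2)*(2.2547 - z - 1.4269)^2
FOC: (2*5 + 0.5)*z = -7 + 0.5*(2.2547 - 1.4269)
z^{k+1} = -0.6272
Step 3: u-update.
u^{k+1} = -1.4269 + 2.2547 + 0.6272 = 1.455
Step 4: Primal residual = |2.2547 + 0.6272| = 2.8819


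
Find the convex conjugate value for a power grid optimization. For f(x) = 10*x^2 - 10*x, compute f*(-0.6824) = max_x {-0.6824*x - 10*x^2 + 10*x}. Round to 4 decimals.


f*(y) = sup_x {y*x - a*x^2 - b*x} = sup_x {(y-b)*x - a*x^2}
FOC: (y - b) - 2a*x = 0 => x* = (y - b)/(2a)
x* = (-0.6824 + 10)/(2*10) = 0.4659
f*(-0.6824) = (y-b)^2/(4a) = (-0.6824 + 10)^2/(4*10)
= 86.8177/40 = 2.1704


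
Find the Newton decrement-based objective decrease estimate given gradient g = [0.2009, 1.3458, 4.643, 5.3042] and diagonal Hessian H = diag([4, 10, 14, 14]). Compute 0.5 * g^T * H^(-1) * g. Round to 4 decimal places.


Step 1: H is diagonal, so H^(-1) * g = [0.0502, 0.1346, 0.3316, 0.3789].
Step 2: g^T H^(-1) g = sum_i g_i^2 / H_ii
  = (0.2009)^2/4 + (1.3458)^2/10 + (4.643)^2/14 + (5.3042)^2/14
  = 0.0101 + 0.1811 + 1.5398 + 2.0096 = 3.7406
Step 3: Objective decrease = 0.5 * g^T H^(-1) g = 1.8703


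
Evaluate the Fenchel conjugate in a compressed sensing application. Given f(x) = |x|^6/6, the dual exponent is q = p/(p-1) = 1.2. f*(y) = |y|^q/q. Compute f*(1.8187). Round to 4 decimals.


The conjugate exponent q satisfies 1/p + 1/q = 1.
p = 6, so q = 6/(6 - 1) = 1.2
|y|^q = 1.8187^1.2 = 2.0498
f*(1.8187) = 2.0498 / 1.2 = 1.7082


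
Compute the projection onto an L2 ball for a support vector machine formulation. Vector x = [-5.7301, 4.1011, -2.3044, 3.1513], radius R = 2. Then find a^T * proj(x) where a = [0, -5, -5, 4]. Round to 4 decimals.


Step 1: Compute ||x|| (intermediates to 6 decimals).
||x|| = sqrt((-5.7301)^2 + 4.1011^2 + (-2.3044)^2 + 3.1513^2) = 8.055682
Step 2: Project.
Since ||x|| > R, scale = R/||x|| = 2/8.055682 = 0.248272, proj(x) = scale * x
proj(x) = [-1.422623, 1.018188, -0.572118, 0.78238]
Step 3: Dot product.
a^T * proj(x) = 0*(-1.422623) - 5*1.018188 - 5*(-0.572118) + 4*0.78238 = 0.8992


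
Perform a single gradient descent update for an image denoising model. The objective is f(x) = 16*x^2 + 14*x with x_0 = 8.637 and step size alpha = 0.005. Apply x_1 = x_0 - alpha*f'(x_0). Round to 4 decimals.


We compute the gradient at x_0 and apply the update.
f'(x) = 32*x + 14
f'(8.637) = 32*8.637 + 14 = 290.384
x_1 = 8.637 - 0.005*290.384 = 7.1851


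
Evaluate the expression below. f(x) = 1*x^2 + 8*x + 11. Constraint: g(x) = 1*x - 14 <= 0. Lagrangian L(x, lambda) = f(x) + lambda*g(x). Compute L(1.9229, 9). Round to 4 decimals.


Step 1: Evaluate f(x).
f(1.9229) = 1*1.9229^2 + 8*1.9229 + 11 = 30.0807
Step 2: Evaluate g(x).
g(1.9229) = 1*1.9229 - 14 = -12.0771
Step 3: Compute Lagrangian.
L = 30.0807 + 9*-12.0771 = -78.6132


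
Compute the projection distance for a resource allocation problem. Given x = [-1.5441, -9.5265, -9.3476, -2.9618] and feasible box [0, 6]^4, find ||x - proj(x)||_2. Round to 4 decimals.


Project each component onto [0, 6].
clip(-1.5441) = 0.0, clip(-9.5265) = 0.0, clip(-9.3476) = 0.0, clip(-2.9618) = 0.0
Projection = [0.0, 0.0, 0.0, 0.0]
Squared diffs: [2.3842, 90.7542, 87.3776, 8.7723]
Distance = sqrt(189.2883) = 13.7582


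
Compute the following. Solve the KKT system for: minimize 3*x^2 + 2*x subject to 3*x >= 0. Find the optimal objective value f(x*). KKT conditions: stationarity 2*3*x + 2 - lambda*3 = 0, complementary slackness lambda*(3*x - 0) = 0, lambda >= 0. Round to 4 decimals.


Step 1: Try lambda = 0 (constraint inactive).
x_unc = -2/(2*3) = -0.3333
Check: 3*-0.3333 = -0.9999 < 0 -- violated!
Step 2: Constraint must be active: 3*x = 0
x* = 0/3 = 0.0
lambda = (2*3*0.0 + 2)/3 = 0.6667
Step 3: Compute optimal value.
f(x*) = 3*0.0^2 + 2*0.0 = 0.0


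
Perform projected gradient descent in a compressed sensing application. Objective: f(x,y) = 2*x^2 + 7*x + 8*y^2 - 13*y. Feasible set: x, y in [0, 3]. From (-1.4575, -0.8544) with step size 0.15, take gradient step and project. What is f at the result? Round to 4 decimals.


Step 1: Compute gradient at (-1.4575, -0.8544).
grad_x = 2*2*-1.4575 + 7 = 1.17
grad_y = 2*8*-0.8544 - 13 = -26.6704
Step 2: Gradient step.
x_raw = -1.4575 - 0.15*1.17 = -1.633
y_raw = -0.8544 - 0.15*-26.6704 = 3.1462
Step 3: Project onto [0, 3].
x_proj = clip(-1.633) = 0.0
y_proj = clip(3.1462) = 3.0
Step 4: Evaluate f.
f(0.0, 3.0) = 33.0


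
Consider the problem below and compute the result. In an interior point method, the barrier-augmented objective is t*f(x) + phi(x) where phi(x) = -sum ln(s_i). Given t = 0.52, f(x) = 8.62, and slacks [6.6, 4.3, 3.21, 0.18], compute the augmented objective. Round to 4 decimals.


Step 1: Compute log-barrier.
ln values: [1.8871, 1.4586, 1.1663, -1.7148]
phi = -(1.8871 + 1.4586 + 1.1663 - 1.7148) = -2.7972
Step 2: Compute augmented objective.
t*f(x) = 0.52*8.62 = 4.4824
Total = 4.4824 - 2.7972 = 1.6852


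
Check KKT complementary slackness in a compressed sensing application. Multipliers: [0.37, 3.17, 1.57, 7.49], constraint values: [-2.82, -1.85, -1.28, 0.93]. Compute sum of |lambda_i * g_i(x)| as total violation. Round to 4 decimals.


KKT complementary slackness check:
lambda_1 * g_1 = 0.37 * -2.82 = -1.0434
lambda_2 * g_2 = 3.17 * -1.85 = -5.8645
lambda_3 * g_3 = 1.57 * -1.28 = -2.0096
lambda_4 * g_4 = 7.49 * 0.93 = 6.9657
Total violation = 1.0434 + 5.8645 + 2.0096 + 6.9657 = 15.8832


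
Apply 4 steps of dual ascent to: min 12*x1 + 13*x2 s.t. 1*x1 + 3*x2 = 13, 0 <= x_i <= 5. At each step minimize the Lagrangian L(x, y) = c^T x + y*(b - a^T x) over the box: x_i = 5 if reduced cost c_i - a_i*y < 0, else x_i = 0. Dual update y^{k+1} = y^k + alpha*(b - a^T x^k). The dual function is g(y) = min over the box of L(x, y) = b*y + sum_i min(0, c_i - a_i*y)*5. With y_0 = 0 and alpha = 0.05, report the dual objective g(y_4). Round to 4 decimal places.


Dual ascent for LP: min 12*x1 + 13*x2, 1*x1 + 3*x2 = 13, 0 <= x_i <= 5
Step 1: y^k = 0.0, reduced costs: (12.0, 13.0)
  x^k = (0.0, 0.0), subgradient = b - a^T x = 13.0
  y^{k+1} = 0.0 + 0.05*13.0 = 0.65
Step 2: y^k = 0.65, reduced costs: (11.35, 11.05)
  x^k = (0.0, 0.0), subgradient = b - a^T x = 13.0
  y^{k+1} = 0.65 + 0.05*13.0 = 1.3
Step 3: y^k = 1.3, reduced costs: (10.7, 9.1)
  x^k = (0.0, 0.0), subgradient = b - a^T x = 13.0
  y^{k+1} = 1.3 + 0.05*13.0 = 1.95
Step 4: y^k = 1.95, reduced costs: (10.05, 7.15)
  x^k = (0.0, 0.0), subgradient = b - a^T x = 13.0
  y^{k+1} = 1.95 + 0.05*13.0 = 2.6
Dual objective at y_4 = 2.6: reduced costs (9.4, 5.2), box minimizer x = (0.0, 0.0)
g(y_4) = b*y + (c1 - a1*y)*x1 + (c2 - a2*y)*x2 = 13*2.6 + 9.4*0.0 + 5.2*0.0 = 33.8 + 0.0 + 0.0 = 33.8


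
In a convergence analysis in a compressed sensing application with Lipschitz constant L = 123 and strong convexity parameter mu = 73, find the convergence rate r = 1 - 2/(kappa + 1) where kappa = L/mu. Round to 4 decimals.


Step 1: Compute the condition number.
kappa = L/mu = 123/73 = 1.6849
Step 2: Compute the convergence rate.
r = 1 - 2/(kappa + 1) = 1 - 2*mu/(L + mu) = (L - mu)/(L + mu) = 50/196 = 0.2551


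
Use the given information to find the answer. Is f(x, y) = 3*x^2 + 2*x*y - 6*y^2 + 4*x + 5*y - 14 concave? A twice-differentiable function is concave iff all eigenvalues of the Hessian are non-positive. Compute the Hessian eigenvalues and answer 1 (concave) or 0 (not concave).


The Hessian of f(x,y) = 3*x^2 + 2*x*y - 6*y^2 + 4*x + 5*y - 14 is:
H = [[6, 2], [2, -12]]
Trace = 6 - 12 = -6
Determinant = 6*-12 - (2)^2 = -76
Discriminant = (-6)^2 - 4*-76 = 340.0
Eigenvalues: lambda_1 = -12.2195, lambda_2 = 6.2195
The function is not concave.

0


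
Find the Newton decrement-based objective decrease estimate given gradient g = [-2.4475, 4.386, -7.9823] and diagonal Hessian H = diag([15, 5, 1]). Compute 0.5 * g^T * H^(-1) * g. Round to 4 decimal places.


Step 1: H is diagonal, so H^(-1) * g = [-0.1632, 0.8772, -7.9823].
Step 2: g^T H^(-1) g = sum_i g_i^2 / H_ii
  = (-2.4475)^2/15 + (4.386)^2/5 + (-7.9823)^2/1
  = 0.3994 + 3.8474 + 63.7171 = 67.9639
Step 3: Objective decrease = 0.5 * g^T H^(-1) g = 33.9819


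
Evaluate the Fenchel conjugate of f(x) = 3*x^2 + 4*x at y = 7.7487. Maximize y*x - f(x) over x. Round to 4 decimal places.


f*(y) = sup_x {y*x - a*x^2 - b*x} = sup_x {(y-b)*x - a*x^2}
FOC: (y - b) - 2a*x = 0 => x* = (y - b)/(2a)
x* = (7.7487 - 4)/(2*3) = 0.6248
f*(7.7487) = (y-b)^2/(4a) = (7.7487 - 4)^2/(4*3)
= 14.0528/12 = 1.1711


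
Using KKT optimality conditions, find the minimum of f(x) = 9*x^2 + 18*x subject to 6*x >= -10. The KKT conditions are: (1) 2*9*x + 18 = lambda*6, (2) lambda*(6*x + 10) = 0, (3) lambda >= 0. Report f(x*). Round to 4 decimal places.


Step 1: Try lambda = 0 (constraint inactive).
Stationarity: 2*9*x + 18 = 0
x* = -18/(2*9) = -1.0
Check constraint: 6*-1.0 = -6.0 >= -10 -- satisfied.
Step 2: Compute optimal value.
f(x*) = 9*(-1.0)^2 + 18*(-1.0) = -9.0


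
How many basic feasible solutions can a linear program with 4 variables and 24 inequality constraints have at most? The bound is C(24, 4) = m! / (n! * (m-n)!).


Each vertex corresponds to some choice of n active constraints out of m, so the number of vertices is at most C(m, n) = m! / (n!(m-n)!).
m = 24, n = 4
Numerator: 24 * 23 * 22 * 21
Denominator: 4! = 24
C(24, 4) = 10626


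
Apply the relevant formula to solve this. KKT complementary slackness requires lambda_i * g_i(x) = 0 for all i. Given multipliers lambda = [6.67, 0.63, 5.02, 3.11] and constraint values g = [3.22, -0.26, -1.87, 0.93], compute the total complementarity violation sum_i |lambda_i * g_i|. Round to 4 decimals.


KKT complementary slackness check:
lambda_1 * g_1 = 6.67 * 3.22 = 21.4774
lambda_2 * g_2 = 0.63 * -0.26 = -0.1638
lambda_3 * g_3 = 5.02 * -1.87 = -9.3874
lambda_4 * g_4 = 3.11 * 0.93 = 2.8923
Total violation = 21.4774 + 0.1638 + 9.3874 + 2.8923 = 33.9209


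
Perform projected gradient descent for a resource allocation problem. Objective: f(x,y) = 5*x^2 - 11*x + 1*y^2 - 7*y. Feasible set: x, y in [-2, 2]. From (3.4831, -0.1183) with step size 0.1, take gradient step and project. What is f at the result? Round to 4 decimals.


Step 1: Compute gradient at (3.4831, -0.1183).
grad_x = 2*5*3.4831 - 11 = 23.831
grad_y = 2*1*-0.1183 - 7 = -7.2366
Step 2: Gradient step.
x_raw = 3.4831 - 0.1*23.831 = 1.1
y_raw = -0.1183 - 0.1*-7.2366 = 0.6054
Step 3: Project onto [-2, 2].
x_proj = clip(1.1) = 1.1
y_proj = clip(0.6054) = 0.6054
Step 4: Evaluate f.
f(1.1, 0.6054) = -9.9211


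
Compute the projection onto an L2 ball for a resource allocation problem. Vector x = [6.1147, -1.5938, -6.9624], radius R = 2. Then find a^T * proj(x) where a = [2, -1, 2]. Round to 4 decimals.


Step 1: Compute ||x|| (intermediates to 6 decimals).
||x|| = sqrt(6.1147^2 + (-1.5938)^2 + (-6.9624)^2) = 9.402381
Step 2: Project.
Since ||x|| > R, scale = R/||x|| = 2/9.402381 = 0.212712, proj(x) = scale * x
proj(x) = [1.30067, -0.33902, -1.480986]
Step 3: Dot product.
a^T * proj(x) = 2*1.30067 - 1*(-0.33902) + 2*(-1.480986) = -0.0216


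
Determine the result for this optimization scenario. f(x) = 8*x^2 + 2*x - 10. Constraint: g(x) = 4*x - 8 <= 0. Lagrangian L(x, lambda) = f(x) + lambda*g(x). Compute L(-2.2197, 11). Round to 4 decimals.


Step 1: Evaluate f(x).
f(-2.2197) = 8*(-2.2197)^2 + 2*(-2.2197) - 10 = 24.9771
Step 2: Evaluate g(x).
g(-2.2197) = 4*-2.2197 - 8 = -16.8788
Step 3: Compute Lagrangian.
L = 24.9771 + 11*-16.8788 = -160.6897


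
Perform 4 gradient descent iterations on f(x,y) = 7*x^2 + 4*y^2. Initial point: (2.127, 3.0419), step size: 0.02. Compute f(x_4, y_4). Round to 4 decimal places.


Gradient descent on f(x,y) = 7*x^2 + 4*y^2.
Starting point: (2.127, 3.0419), alpha = 0.02
Step 1: grad_x = 2*7*2.127 = 29.778, grad_y = 2*4*3.0419 = 24.3352
  x_1 = 2.127 - 0.02*29.778 = 1.5314
  y_1 = 3.0419 - 0.02*24.3352 = 2.5552
Step 2: grad_x = 2*7*1.5314 = 21.4402, grad_y = 2*4*2.5552 = 20.4416
  x_2 = 1.5314 - 0.02*21.4402 = 1.1026
  y_2 = 2.5552 - 0.02*20.4416 = 2.1464
Step 3: grad_x = 2*7*1.1026 = 15.4369, grad_y = 2*4*2.1464 = 17.1709
  x_3 = 1.1026 - 0.02*15.4369 = 0.7939
  y_3 = 2.1464 - 0.02*17.1709 = 1.8029
Step 4: grad_x = 2*7*0.7939 = 11.1146, grad_y = 2*4*1.8029 = 14.4236
  x_4 = 0.7939 - 0.02*11.1146 = 0.5716
  y_4 = 1.8029 - 0.02*14.4236 = 1.5145
f(0.5716, 1.5145) = 7*0.5716^2 + 4*1.5145^2 = 11.4617


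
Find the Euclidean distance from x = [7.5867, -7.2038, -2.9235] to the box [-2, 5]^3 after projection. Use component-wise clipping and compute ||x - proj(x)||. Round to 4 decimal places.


Project each component onto [-2, 5].
clip(7.5867) = 5.0, clip(-7.2038) = -2.0, clip(-2.9235) = -2.0
Projection = [5.0, -2.0, -2.0]
Squared diffs: [6.691, 27.0795, 0.8529]
Distance = sqrt(34.6234) = 5.8842


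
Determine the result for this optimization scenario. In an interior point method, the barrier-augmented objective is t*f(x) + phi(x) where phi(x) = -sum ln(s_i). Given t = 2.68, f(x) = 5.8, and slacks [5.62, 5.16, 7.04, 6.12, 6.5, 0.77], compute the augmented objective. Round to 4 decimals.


Step 1: Compute log-barrier.
ln values: [1.7263, 1.6409, 1.9516, 1.8116, 1.8718, -0.2614]
phi = -(1.7263 + 1.6409 + 1.9516 + 1.8116 + 1.8718 - 0.2614) = -8.7409
Step 2: Compute augmented objective.
t*f(x) = 2.68*5.8 = 15.544
Total = 15.544 - 8.7409 = 6.8031


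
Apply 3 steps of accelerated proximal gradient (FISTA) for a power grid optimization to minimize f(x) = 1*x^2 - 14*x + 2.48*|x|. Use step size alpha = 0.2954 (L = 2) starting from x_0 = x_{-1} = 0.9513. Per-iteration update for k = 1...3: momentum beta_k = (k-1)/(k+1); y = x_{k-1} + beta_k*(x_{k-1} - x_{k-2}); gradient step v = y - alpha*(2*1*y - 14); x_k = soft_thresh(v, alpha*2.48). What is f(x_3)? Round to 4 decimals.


FISTA on f(x) = 1*x^2 - 14*x + 2.48*|x|
L = 2, alpha = 0.2954
Iteration 1: beta = 0.0, y = 0.9513 + 0.0*(0.9513 - 0.9513) = 0.9513
  grad(y) = -12.0974, v = y - alpha*grad = 4.5249
  prox(v) = soft_thresh(4.5249, 0.7326) = 3.7923
Iteration 2: beta = 0.3333, y = 3.7923 + 0.3333*(3.7923 - 0.9513) = 4.7393
  grad(y) = -4.5215, v = y - alpha*grad = 6.0749
  prox(v) = soft_thresh(6.0749, 0.7326) = 5.3423
Iteration 3: beta = 0.5, y = 5.3423 + 0.5*(5.3423 - 3.7923) = 6.1173
  grad(y) = -1.7653, v = y - alpha*grad = 6.6388
  prox(v) = soft_thresh(6.6388, 0.7326) = 5.9062
f(x_3) = 1*5.9062^2 - 14*5.9062 + 2.48*|5.9062| = -33.1562


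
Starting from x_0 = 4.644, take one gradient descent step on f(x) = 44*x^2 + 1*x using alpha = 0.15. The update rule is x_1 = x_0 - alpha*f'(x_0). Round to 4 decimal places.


We compute the gradient at x_0 and apply the update.
f'(x) = 88*x + 1
f'(4.644) = 88*4.644 + 1 = 409.672
x_1 = 4.644 - 0.15*409.672 = -56.8068


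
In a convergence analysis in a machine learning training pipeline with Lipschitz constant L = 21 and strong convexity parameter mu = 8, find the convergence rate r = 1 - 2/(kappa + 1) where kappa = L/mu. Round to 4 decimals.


Step 1: Compute the condition number.
kappa = L/mu = 21/8 = 2.625
Step 2: Compute the convergence rate.
r = 1 - 2/(kappa + 1) = 1 - 2*mu/(L + mu) = (L - mu)/(L + mu) = 13/29 = 0.4483


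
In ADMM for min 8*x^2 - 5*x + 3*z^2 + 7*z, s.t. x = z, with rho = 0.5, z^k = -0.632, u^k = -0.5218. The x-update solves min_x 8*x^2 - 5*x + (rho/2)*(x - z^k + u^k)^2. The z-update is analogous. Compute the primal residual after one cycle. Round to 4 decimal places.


ADMM iteration with rho = 0.5, z^k = -0.632, u^k = -0.5218
Step 1: x-update.
Minimize 8*x^2 - 5*x + (0.5/2)*(x + 0.632 - 0.5218)^2
FOC: (2*8 + 0.5)*x = 5 + 0.5*(-0.632 + 0.5218)
x^{k+1} = 0.2997
Step 2: z-update.
Minimize 3*z^2 + 7*z + (0.5/2)*(0.2997 - z - 0.5218)^2
FOC: (2*3 + 0.5)*z = -7 + 0.5*(0.2997 - 0.5218)
z^{k+1} = -1.094
Step 3: u-update.
u^{k+1} = -0.5218 + 0.2997 + 1.094 = 0.8719
Step 4: Primal residual = |0.2997 + 1.094| = 1.3937


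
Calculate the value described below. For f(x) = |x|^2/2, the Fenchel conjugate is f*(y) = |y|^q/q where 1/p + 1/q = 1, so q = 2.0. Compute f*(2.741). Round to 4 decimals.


The conjugate exponent q satisfies 1/p + 1/q = 1.
p = 2, so q = 2/(2 - 1) = 2.0
|y|^q = 2.741^2.0 = 7.5131
f*(2.741) = 7.5131 / 2.0 = 3.7565


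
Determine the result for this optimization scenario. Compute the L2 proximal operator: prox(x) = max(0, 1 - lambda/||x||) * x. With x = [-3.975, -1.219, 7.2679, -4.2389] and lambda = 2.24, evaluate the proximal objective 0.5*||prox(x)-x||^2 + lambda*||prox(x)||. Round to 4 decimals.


Step 1: Compute ||x||.
||x|| = 9.3849
Step 2: Compute scaling factor.
scale = max(0, 1 - 2.24/9.3849) = 0.7613
Step 3: prox(x) = [-3.0262, -0.928, 5.5332, -3.2272]
||prox(x)|| = 7.1449
Step 4: Proximal objective.
0.5*||prox-x||^2 = 2.5088
lambda*||prox|| = 16.0046
Total = 18.5135


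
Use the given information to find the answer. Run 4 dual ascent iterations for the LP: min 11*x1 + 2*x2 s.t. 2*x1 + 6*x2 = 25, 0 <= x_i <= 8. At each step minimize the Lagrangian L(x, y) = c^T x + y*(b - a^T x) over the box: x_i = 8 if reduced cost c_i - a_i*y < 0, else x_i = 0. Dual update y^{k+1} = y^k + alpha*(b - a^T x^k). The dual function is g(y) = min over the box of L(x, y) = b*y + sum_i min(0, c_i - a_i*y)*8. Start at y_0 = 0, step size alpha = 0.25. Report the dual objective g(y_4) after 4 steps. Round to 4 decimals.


Dual ascent for LP: min 11*x1 + 2*x2, 2*x1 + 6*x2 = 25, 0 <= x_i <= 8
Step 1: y^k = 0.0, reduced costs: (11.0, 2.0)
  x^k = (0.0, 0.0), subgradient = b - a^T x = 25.0
  y^{k+1} = 0.0 + 0.25*25.0 = 6.25
Step 2: y^k = 6.25, reduced costs: (-1.5, -35.5)
  x^k = (8.0, 8.0), subgradient = b - a^T x = -39.0
  y^{k+1} = 6.25 + 0.25*-39.0 = -3.5
Step 3: y^k = -3.5, reduced costs: (18.0, 23.0)
  x^k = (0.0, 0.0), subgradient = b - a^T x = 25.0
  y^{k+1} = -3.5 + 0.25*25.0 = 2.75
Step 4: y^k = 2.75, reduced costs: (5.5, -14.5)
  x^k = (0.0, 8.0), subgradient = b - a^T x = -23.0
  y^{k+1} = 2.75 + 0.25*-23.0 = -3.0
Dual objective at y_4 = -3.0: reduced costs (17.0, 20.0), box minimizer x = (0.0, 0.0)
g(y_4) = b*y + (c1 - a1*y)*x1 + (c2 - a2*y)*x2 = 25*(-3.0) + 17.0*0.0 + 20.0*0.0 = -75.0 + 0.0 + 0.0 = -75.0


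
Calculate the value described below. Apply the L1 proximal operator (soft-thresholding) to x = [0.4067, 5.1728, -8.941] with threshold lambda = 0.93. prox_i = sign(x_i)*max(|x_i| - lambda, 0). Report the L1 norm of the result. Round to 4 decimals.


Soft-thresholding with lambda = 0.93:
prox(0.4067) = sign(0.4067)*max(|0.4067| - 0.93, 0) = 0.0
prox(5.1728) = sign(5.1728)*max(|5.1728| - 0.93, 0) = 4.2428
prox(-8.941) = sign(-8.941)*max(|-8.941| - 0.93, 0) = -8.011
prox(x) = [0.0, 4.2428, -8.011]
||prox(x)||_1 = 0.0 + 4.2428 + 8.011 = 12.2538


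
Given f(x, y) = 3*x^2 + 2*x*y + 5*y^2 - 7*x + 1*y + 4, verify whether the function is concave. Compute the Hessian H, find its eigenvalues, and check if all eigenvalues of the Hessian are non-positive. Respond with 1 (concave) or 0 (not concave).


The Hessian of f(x,y) = 3*x^2 + 2*x*y + 5*y^2 - 7*x + 1*y + 4 is:
H = [[6, 2], [2, 10]]
Trace = 6 + 10 = 16
Determinant = 6*10 - (2)^2 = 56
Discriminant = (16)^2 - 4*56 = 32.0
Eigenvalues: lambda_1 = 5.1716, lambda_2 = 10.8284
The function is not concave.

0


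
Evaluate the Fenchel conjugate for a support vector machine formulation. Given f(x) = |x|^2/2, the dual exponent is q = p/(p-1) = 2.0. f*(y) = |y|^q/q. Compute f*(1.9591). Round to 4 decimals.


The conjugate exponent q satisfies 1/p + 1/q = 1.
p = 2, so q = 2/(2 - 1) = 2.0
|y|^q = 1.9591^2.0 = 3.8381
f*(1.9591) = 3.8381 / 2.0 = 1.919


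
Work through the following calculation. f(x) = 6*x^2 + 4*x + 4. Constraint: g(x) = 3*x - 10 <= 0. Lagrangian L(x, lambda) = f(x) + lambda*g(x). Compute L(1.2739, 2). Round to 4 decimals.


Step 1: Evaluate f(x).
f(1.2739) = 6*1.2739^2 + 4*1.2739 + 4 = 18.8325
Step 2: Evaluate g(x).
g(1.2739) = 3*1.2739 - 10 = -6.1783
Step 3: Compute Lagrangian.
L = 18.8325 + 2*-6.1783 = 6.4759


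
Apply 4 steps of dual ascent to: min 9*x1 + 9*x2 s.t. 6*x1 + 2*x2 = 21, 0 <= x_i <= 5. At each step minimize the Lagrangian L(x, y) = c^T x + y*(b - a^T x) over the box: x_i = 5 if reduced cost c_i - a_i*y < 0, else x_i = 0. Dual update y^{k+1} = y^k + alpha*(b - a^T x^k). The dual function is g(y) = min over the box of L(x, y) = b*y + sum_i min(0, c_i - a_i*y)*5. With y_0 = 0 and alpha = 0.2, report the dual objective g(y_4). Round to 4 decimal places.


Dual ascent for LP: min 9*x1 + 9*x2, 6*x1 + 2*x2 = 21, 0 <= x_i <= 5
Step 1: y^k = 0.0, reduced costs: (9.0, 9.0)
  x^k = (0.0, 0.0), subgradient = b - a^T x = 21.0
  y^{k+1} = 0.0 + 0.2*21.0 = 4.2
Step 2: y^k = 4.2, reduced costs: (-16.2, 0.6)
  x^k = (5.0, 0.0), subgradient = b - a^T x = -9.0
  y^{k+1} = 4.2 + 0.2*-9.0 = 2.4
Step 3: y^k = 2.4, reduced costs: (-5.4, 4.2)
  x^k = (5.0, 0.0), subgradient = b - a^T x = -9.0
  y^{k+1} = 2.4 + 0.2*-9.0 = 0.6
Step 4: y^k = 0.6, reduced costs: (5.4, 7.8)
  x^k = (0.0, 0.0), subgradient = b - a^T x = 21.0
  y^{k+1} = 0.6 + 0.2*21.0 = 4.8
Dual objective at y_4 = 4.8: reduced costs (-19.8, -0.6), box minimizer x = (5.0, 5.0)
g(y_4) = b*y + (c1 - a1*y)*x1 + (c2 - a2*y)*x2 = 21*4.8 + (-19.8)*5.0 + (-0.6)*5.0 = 100.8 - 99.0 - 3.0 = -1.2


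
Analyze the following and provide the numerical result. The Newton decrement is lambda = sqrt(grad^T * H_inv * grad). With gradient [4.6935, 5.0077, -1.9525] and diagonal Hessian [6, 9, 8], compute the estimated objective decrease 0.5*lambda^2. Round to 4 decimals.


Step 1: H is diagonal, so H^(-1) * g = [0.7823, 0.5564, -0.2441].
Step 2: g^T H^(-1) g = sum_i g_i^2 / H_ii
  = (4.6935)^2/6 + (5.0077)^2/9 + (-1.9525)^2/8
  = 3.6715 + 2.7863 + 0.4765 = 6.9344
Step 3: Objective decrease = 0.5 * g^T H^(-1) g = 3.4672


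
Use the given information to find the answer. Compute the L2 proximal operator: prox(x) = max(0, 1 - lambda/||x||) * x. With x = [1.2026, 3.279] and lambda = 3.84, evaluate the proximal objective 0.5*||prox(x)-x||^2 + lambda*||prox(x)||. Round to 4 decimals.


Step 1: Compute ||x||.
||x|| = 3.4926
Step 2: Compute scaling factor.
scale = max(0, 1 - 3.84/3.4926) = 0.0
Step 3: prox(x) = [0.0, 0.0]
||prox(x)|| = 0.0
Step 4: Proximal objective.
0.5*||prox-x||^2 = 6.099
lambda*||prox|| = 0.0
Total = 6.099


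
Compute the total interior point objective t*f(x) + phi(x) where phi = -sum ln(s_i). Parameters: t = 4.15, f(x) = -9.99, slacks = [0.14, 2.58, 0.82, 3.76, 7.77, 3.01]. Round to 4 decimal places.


Step 1: Compute log-barrier.
ln values: [-1.9661, 0.9478, -0.1985, 1.3244, 2.0503, 1.1019]
phi = -(-1.9661 + 0.9478 - 0.1985 + 1.3244 + 2.0503 + 1.1019) = -3.2599
Step 2: Compute augmented objective.
t*f(x) = 4.15*-9.99 = -41.4585
Total = -41.4585 - 3.2599 = -44.7184


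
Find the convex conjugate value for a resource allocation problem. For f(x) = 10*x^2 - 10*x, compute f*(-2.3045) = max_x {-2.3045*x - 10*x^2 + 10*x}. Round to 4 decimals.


f*(y) = sup_x {y*x - a*x^2 - b*x} = sup_x {(y-b)*x - a*x^2}
FOC: (y - b) - 2a*x = 0 => x* = (y - b)/(2a)
x* = (-2.3045 + 10)/(2*10) = 0.3848
f*(-2.3045) = (y-b)^2/(4a) = (-2.3045 + 10)^2/(4*10)
= 59.2207/40 = 1.4805


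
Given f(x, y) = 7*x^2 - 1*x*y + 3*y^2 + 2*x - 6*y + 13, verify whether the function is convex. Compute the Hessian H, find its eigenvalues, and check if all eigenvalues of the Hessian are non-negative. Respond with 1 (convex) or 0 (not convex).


The Hessian of f(x,y) = 7*x^2 - 1*x*y + 3*y^2 + 2*x - 6*y + 13 is:
H = [[14, -1], [-1, 6]]
Trace = 14 + 6 = 20
Determinant = 14*6 - (-1)^2 = 83
Discriminant = (20)^2 - 4*83 = 68.0
Eigenvalues: lambda_1 = 5.8769, lambda_2 = 14.1231
The function is convex.

1


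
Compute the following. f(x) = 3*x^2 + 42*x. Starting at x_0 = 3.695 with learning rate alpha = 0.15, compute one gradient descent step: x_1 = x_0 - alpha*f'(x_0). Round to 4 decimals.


We compute the gradient at x_0 and apply the update.
f'(x) = 6*x + 42
f'(3.695) = 6*3.695 + 42 = 64.17
x_1 = 3.695 - 0.15*64.17 = -5.9305


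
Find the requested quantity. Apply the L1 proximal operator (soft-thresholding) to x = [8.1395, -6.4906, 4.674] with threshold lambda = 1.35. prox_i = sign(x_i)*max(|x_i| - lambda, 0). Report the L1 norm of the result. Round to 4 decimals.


Soft-thresholding with lambda = 1.35:
prox(8.1395) = sign(8.1395)*max(|8.1395| - 1.35, 0) = 6.7895
prox(-6.4906) = sign(-6.4906)*max(|-6.4906| - 1.35, 0) = -5.1406
prox(4.674) = sign(4.674)*max(|4.674| - 1.35, 0) = 3.324
prox(x) = [6.7895, -5.1406, 3.324]
||prox(x)||_1 = 6.7895 + 5.1406 + 3.324 = 15.2541


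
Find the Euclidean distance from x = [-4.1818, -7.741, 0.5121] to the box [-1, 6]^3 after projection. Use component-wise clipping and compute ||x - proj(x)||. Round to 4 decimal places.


Project each component onto [-1, 6].
clip(-4.1818) = -1.0, clip(-7.741) = -1.0, clip(0.5121) = 0.5121
Projection = [-1.0, -1.0, 0.5121]
Squared diffs: [10.1239, 45.4411, 0.0]
Distance = sqrt(55.565) = 7.4542


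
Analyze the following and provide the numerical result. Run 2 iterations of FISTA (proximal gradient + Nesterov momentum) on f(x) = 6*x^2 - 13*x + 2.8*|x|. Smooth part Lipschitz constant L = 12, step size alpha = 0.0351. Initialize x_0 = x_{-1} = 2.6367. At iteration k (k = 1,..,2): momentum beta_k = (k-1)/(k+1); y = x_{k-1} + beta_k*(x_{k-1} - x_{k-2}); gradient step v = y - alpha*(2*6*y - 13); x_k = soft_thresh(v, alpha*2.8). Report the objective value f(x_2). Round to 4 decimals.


FISTA on f(x) = 6*x^2 - 13*x + 2.8*|x|
L = 12, alpha = 0.0351
Iteration 1: beta = 0.0, y = 2.6367 + 0.0*(2.6367 - 2.6367) = 2.6367
  grad(y) = 18.6404, v = y - alpha*grad = 1.9824
  prox(v) = soft_thresh(1.9824, 0.0983) = 1.8841
Iteration 2: beta = 0.3333, y = 1.8841 + 0.3333*(1.8841 - 2.6367) = 1.6333
  grad(y) = 6.5995, v = y - alpha*grad = 1.4016
  prox(v) = soft_thresh(1.4016, 0.0983) = 1.3034
f(x_2) = 6*1.3034^2 - 13*1.3034 + 2.8*|1.3034| = -3.1017
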